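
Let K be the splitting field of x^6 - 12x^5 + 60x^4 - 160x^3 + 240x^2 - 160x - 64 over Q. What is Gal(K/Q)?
The polynomial f is an irreducible sextic over Q, so G = Gal(f/Q) is one of the 16 transitive subgroups 6T1, ..., 6T16 of S_6. The discriminant of f is 53451941740544, which is not a perfect square, so G is not contained in A_6. The transitive groups of degree 6 not contained in A_6 are: C_6 (6T1, order 6), S_3 (6T2, order 6), D_6 (6T3, order 12), C_3 x S_3 (6T5, order 18), A_4 x C_2 (6T6, order 24), S_4 (6T8, order 24), S_3 x S_3 (6T9, order 36), S_4 x C_2 (6T11, order 48), (S_3 x S_3) : C_2 (6T13, order 72), PGL(2,5) (6T14, order 120), S_6 (6T16, order 720). By Dedekind's theorem, for a prime p not dividing disc(f) the degrees of the irreducible factors of f mod p form the cycle type of an element of G. Factoring f modulo the 3 such primes p <= 7 (skipping 2, which divides the discriminant), each new pattern first appears at: mod 3: f = (x^6 + 2x^3 + 2x + 2), pattern 6; mod 5: f = (x + 4)(x^5 + 4x^4 + 4x^3 + 4x^2 + 4x + 4), pattern 5+1; mod 7: f = (x^2 + 6x + 6)(x^4 + 3x^3 + x^2 + 5x + 1), pattern 4+2. No other pattern occurs in this range, so the set of observed cycle types is {6, 5+1, 4+2}. Among the candidates above, the only group containing elements of all these cycle types is S_6 (6T16); every other candidate lacks at least one of them. Hence G = S_6 (6T16), of order 720.

S_6 (order 720)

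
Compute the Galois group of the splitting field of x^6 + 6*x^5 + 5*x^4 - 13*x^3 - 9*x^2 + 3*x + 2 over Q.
PSL(2,5) (also written A5(6))

The polynomial f is an irreducible sextic over Q, so G = Gal(f/Q) is one of the 16 transitive subgroups 6T1, ..., 6T16 of S_6. The discriminant of f is 30991489 = 5567^2, a perfect square, so G is contained in A_6. The transitive groups of degree 6 contained in A_6 are: A_4 (6T4, order 12), S_4 (6T7, order 24), (C_3 x C_3) : C_4 (6T10, order 36), PSL(2,5) (6T12, order 60), A_6 (6T15, order 360). By Dedekind's theorem, for a prime p not dividing disc(f) the degrees of the irreducible factors of f mod p form the cycle type of an element of G. Factoring f modulo the 21 such primes p <= 79 (skipping 19, which divides the discriminant), each new pattern first appears at: mod 2: f = (x)(x^5 + x^3 + x^2 + x + 1), pattern 5+1; mod 7: f = (x^3 + x^2 + 3x + 1)(x^3 + 5x^2 + 4x + 2), pattern 3+3; mod 61: f = (x + 3)(x + 25)(x^2 + 48x + 25)(x^2 + 52x + 38), pattern 2+2+1+1. No other pattern occurs in this range, so the set of observed cycle types is {5+1, 3+3, 2+2+1+1}. The candidates containing elements of all these cycle types are PSL(2,5) (6T12) of order 60, A_6 (6T15) of order 360; the others are excluded. The observed types are precisely the cycle types that occur in PSL(2,5) (6T12) (apart from the identity). Each of the other remaining candidates has further cycle types, and by the Chebotarev density theorem the matching factorization patterns would occur for a proportion of primes equal to their share of the group: A_6 (6T15) additionally contains elements of type 4+2, 3+1+1+1 (130 of its 360 elements, about 36% of primes). None of the 21 primes tested shows any such pattern (for each of these groups the chance of that is below 10^-4), which rules them out. Hence G = PSL(2,5) (6T12), of order 60.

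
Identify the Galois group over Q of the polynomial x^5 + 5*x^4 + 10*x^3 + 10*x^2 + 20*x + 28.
F_20

The polynomial f is an irreducible quintic over Q, so G = Gal(f/Q) is a transitive subgroup of S_5: one of C_5 (5T1, order 5), D_5 (5T2, order 10), F_20 (5T3, order 20), A_5 (5T4, order 60) or S_5 (5T5, order 120). The discriminant of f is 259200000, which is not a perfect square, so G is not contained in A_5. The transitive groups of degree 5 not contained in A_5 are: F_20 (5T3, order 20), S_5 (5T5, order 120). By Dedekind's theorem, for a prime p not dividing disc(f) the degrees of the irreducible factors of f mod p form the cycle type of an element of G. Factoring f modulo the 18 such primes p <= 73 (skipping 2, 3, 5, which divide the discriminant), each new pattern first appears at: mod 7: f = (x)(x^4 + 5x^3 + 3x^2 + 3x + 6), pattern 4+1; mod 11: f = (x + 7)(x^2 + 4x + 2)(x^2 + 5x + 2), pattern 2+2+1; mod 19: f = (x^5 + 5x^4 + 10x^3 + 10x^2 + x + 9), pattern 5. No other pattern occurs in this range, so the set of observed cycle types is {4+1, 2+2+1, 5}. The candidates containing elements of all these cycle types are F_20 (5T3) of order 20, S_5 (5T5) of order 120; the others are excluded. The observed types are precisely the cycle types that occur in F_20 (5T3) (apart from the identity). Each of the other remaining candidates has further cycle types, and by the Chebotarev density theorem the matching factorization patterns would occur for a proportion of primes equal to their share of the group: S_5 (5T5) additionally contains elements of type 3+2, 3+1+1, 2+1+1+1 (50 of its 120 elements, about 42% of primes). None of the 18 primes tested shows any such pattern (for each of these groups the chance of that is below 10^-4), which rules them out. Hence G = F_20 (5T3), of order 20.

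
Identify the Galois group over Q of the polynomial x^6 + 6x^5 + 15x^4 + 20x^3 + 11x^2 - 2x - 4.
6T7: S_4

The polynomial f is an irreducible sextic over Q, so G = Gal(f/Q) is one of the 16 transitive subgroups 6T1, ..., 6T16 of S_6. The discriminant of f is 3356224 = 1832^2, a perfect square, so G is contained in A_6. The transitive groups of degree 6 contained in A_6 are: A_4 (6T4, order 12), S_4 (6T7, order 24), (C_3 x C_3) : C_4 (6T10, order 36), PSL(2,5) (6T12, order 60), A_6 (6T15, order 360). By Dedekind's theorem, for a prime p not dividing disc(f) the degrees of the irreducible factors of f mod p form the cycle type of an element of G. Factoring f modulo the 79 such primes p <= 419 (skipping 2, 229, which divide the discriminant), each new pattern first appears at: mod 3: f = (x^3 + x^2 + x + 2)(x^3 + 2x^2 + 1), pattern 3+3; mod 7: f = (x^2 + 2x + 5)(x^4 + 4x^3 + 2x^2 + 3x + 2), pattern 4+2; mod 23: f = (x + 10)(x + 15)(x^2 + x + 18)(x^2 + 3x + 20), pattern 2+2+1+1; mod 193: f = (x + 88)(x + 91)(x + 94)(x + 101)(x + 104)(x + 107), pattern 1+1+1+1+1+1. No other pattern occurs in this range, so the set of observed cycle types is {3+3, 4+2, 2+2+1+1, 1+1+1+1+1+1}. The candidates containing elements of all these cycle types are S_4 (6T7) of order 24, (C_3 x C_3) : C_4 (6T10) of order 36, A_6 (6T15) of order 360; the others are excluded. The observed types are precisely the cycle types that occur in S_4 (6T7). Each of the other remaining candidates has further cycle types, and by the Chebotarev density theorem the matching factorization patterns would occur for a proportion of primes equal to their share of the group: (C_3 x C_3) : C_4 (6T10) additionally contains elements of type 3+1+1+1 (4 of its 36 elements, about 11% of primes); A_6 (6T15) additionally contains elements of type 5+1, 3+1+1+1 (184 of its 360 elements, about 51% of primes). None of the 79 primes tested shows any such pattern (for each of these groups the chance of that is below 10^-4), which rules them out. Hence G = S_4 (6T7), of order 24.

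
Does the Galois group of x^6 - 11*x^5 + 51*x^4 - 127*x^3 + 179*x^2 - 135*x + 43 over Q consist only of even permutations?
The polynomial is irreducible of degree 6 over Q. Its discriminant is -16807, which is not a perfect square. A Galois group lies in the alternating group exactly when the discriminant is a square in Q, so the Galois group (C_6) is not contained in A_6.

No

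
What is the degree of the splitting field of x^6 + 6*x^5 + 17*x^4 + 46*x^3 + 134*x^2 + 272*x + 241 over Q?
48

The degree of the splitting field over Q equals the order of the Galois group, so first determine the group. The polynomial f is an irreducible sextic over Q, so G = Gal(f/Q) is one of the 16 transitive subgroups 6T1, ..., 6T16 of S_6. The discriminant of f is -15635001708544, which is not a perfect square, so G is not contained in A_6. The transitive groups of degree 6 not contained in A_6 are: C_6 (6T1, order 6), S_3 (6T2, order 6), D_6 (6T3, order 12), C_3 x S_3 (6T5, order 18), A_4 x C_2 (6T6, order 24), S_4 (6T8, order 24), S_3 x S_3 (6T9, order 36), S_4 x C_2 (6T11, order 48), (S_3 x S_3) : C_2 (6T13, order 72), PGL(2,5) (6T14, order 120), S_6 (6T16, order 720). By Dedekind's theorem, for a prime p not dividing disc(f) the degrees of the irreducible factors of f mod p form the cycle type of an element of G. Factoring f modulo the 17 such primes p <= 67 (skipping 2, 31, which divide the discriminant), each new pattern first appears at: mod 3: f = (x + 1)(x + 2)(x^4 + x + 2), pattern 4+1+1; mod 5: f = (x^3 + 2x^2 + 4x + 2)(x^3 + 4x^2 + 3), pattern 3+3; mod 7: f = (x^6 + 6x^5 + 3x^4 + 4x^3 + x^2 + 6x + 3), pattern 6; mod 11: f = (x^2 + 2x + 4)(x^2 + 6x + 2)(x^2 + 9x + 4), pattern 2+2+2; mod 13: f = (x^2 + x + 8)(x^4 + 5x^3 + 4x^2 + 2x + 9), pattern 4+2; mod 37: f = (x + 3)(x + 23)(x^2 + 8x + 2)(x^2 + 9x + 24), pattern 2+2+1+1; mod 47: f = (x + 13)(x + 32)(x + 33)(x + 43)(x^2 + 26x + 29), pattern 2+1+1+1+1. No other pattern occurs in this range, so the set of observed cycle types is {4+1+1, 3+3, 6, 2+2+2, 4+2, 2+2+1+1, 2+1+1+1+1}. The candidates containing elements of all these cycle types are S_4 x C_2 (6T11) of order 48, S_6 (6T16) of order 720; the others are excluded. The observed types are precisely the cycle types that occur in S_4 x C_2 (6T11) (apart from the identity). Each of the other remaining candidates has further cycle types, and by the Chebotarev density theorem the matching factorization patterns would occur for a proportion of primes equal to their share of the group: S_6 (6T16) additionally contains elements of type 5+1, 3+2+1, 3+1+1+1 (304 of its 720 elements, about 42% of primes). None of the 17 primes tested shows any such pattern (for each of these groups the chance of that is below 10^-4), which rules them out. Hence G = S_4 x C_2 (6T11), of order 48. The Galois group S_4 x C_2 (6T11) has order 48, so the splitting field has degree 48 over Q.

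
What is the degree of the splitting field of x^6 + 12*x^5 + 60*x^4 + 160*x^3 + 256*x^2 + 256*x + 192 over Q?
The degree of the splitting field over Q equals the order of the Galois group, so first determine the group. The polynomial f is an irreducible sextic over Q, so G = Gal(f/Q) is one of the 16 transitive subgroups 6T1, ..., 6T16 of S_6. The discriminant of f is -66039417143296, which is not a perfect square, so G is not contained in A_6. The transitive groups of degree 6 not contained in A_6 are: C_6 (6T1, order 6), S_3 (6T2, order 6), D_6 (6T3, order 12), C_3 x S_3 (6T5, order 18), A_4 x C_2 (6T6, order 24), S_4 (6T8, order 24), S_3 x S_3 (6T9, order 36), S_4 x C_2 (6T11, order 48), (S_3 x S_3) : C_2 (6T13, order 72), PGL(2,5) (6T14, order 120), S_6 (6T16, order 720). By Dedekind's theorem, for a prime p not dividing disc(f) the degrees of the irreducible factors of f mod p form the cycle type of an element of G. Factoring f modulo the 17 such primes p <= 67 (skipping 2, 31, which divide the discriminant), each new pattern first appears at: mod 3: f = (x)(x + 1)(x^4 + 2x^3 + x^2 + 1), pattern 4+1+1; mod 5: f = (x^3 + x + 1)(x^3 + 2x^2 + 4x + 2), pattern 3+3; mod 7: f = (x^6 + 5x^5 + 4x^4 + 6x^3 + 4x^2 + 4x + 3), pattern 6; mod 11: f = (x^2 + 2x + 6)(x^2 + 4x + 7)(x^2 + 6x + 3), pattern 2+2+2; mod 13: f = (x^2 + 4x + 2)(x^4 + 8x^3 + x + 5), pattern 4+2; mod 37: f = (x + 12)(x + 29)(x^2 + 22x + 30)(x^2 + 23x + 32), pattern 2+2+1+1; mod 47: f = (x + 12)(x + 20)(x + 31)(x + 39)(x^2 + 4x + 5), pattern 2+1+1+1+1. No other pattern occurs in this range, so the set of observed cycle types is {4+1+1, 3+3, 6, 2+2+2, 4+2, 2+2+1+1, 2+1+1+1+1}. The candidates containing elements of all these cycle types are S_4 x C_2 (6T11) of order 48, S_6 (6T16) of order 720; the others are excluded. The observed types are precisely the cycle types that occur in S_4 x C_2 (6T11) (apart from the identity). Each of the other remaining candidates has further cycle types, and by the Chebotarev density theorem the matching factorization patterns would occur for a proportion of primes equal to their share of the group: S_6 (6T16) additionally contains elements of type 5+1, 3+2+1, 3+1+1+1 (304 of its 720 elements, about 42% of primes). None of the 17 primes tested shows any such pattern (for each of these groups the chance of that is below 10^-4), which rules them out. Hence G = S_4 x C_2 (6T11), of order 48. The Galois group S_4 x C_2 (6T11) has order 48, so the splitting field has degree 48 over Q.

48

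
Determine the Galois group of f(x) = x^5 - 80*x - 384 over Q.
5T2: D_5

The polynomial f is an irreducible quintic over Q, so G = Gal(f/Q) is a transitive subgroup of S_5: one of C_5 (5T1, order 5), D_5 (5T2, order 10), F_20 (5T3, order 20), A_5 (5T4, order 60) or S_5 (5T5, order 120). The discriminant of f is 67108864000000 = 8192000^2, a perfect square, so G is contained in A_5. The transitive groups of degree 5 contained in A_5 are: C_5 (5T1, order 5), D_5 (5T2, order 10), A_5 (5T4, order 60). By Dedekind's theorem, for a prime p not dividing disc(f) the degrees of the irreducible factors of f mod p form the cycle type of an element of G. Factoring f modulo the 23 such primes p <= 97 (skipping 2, 5, which divide the discriminant), each new pattern first appears at: mod 3: f = (x)(x^2 + x + 2)(x^2 + 2x + 2), pattern 2+2+1; mod 7: f = (x^5 + 4x + 1), pattern 5. No other pattern occurs in this range, so the set of observed cycle types is {2+2+1, 5}. The candidates containing elements of all these cycle types are D_5 (5T2) of order 10, A_5 (5T4) of order 60; the others are excluded. The observed types are precisely the cycle types that occur in D_5 (5T2) (apart from the identity). Each of the other remaining candidates has further cycle types, and by the Chebotarev density theorem the matching factorization patterns would occur for a proportion of primes equal to their share of the group: A_5 (5T4) additionally contains elements of type 3+1+1 (20 of its 60 elements, about 33% of primes). None of the 23 primes tested shows any such pattern (for each of these groups the chance of that is below 10^-4), which rules them out. Hence G = D_5 (5T2), of order 10.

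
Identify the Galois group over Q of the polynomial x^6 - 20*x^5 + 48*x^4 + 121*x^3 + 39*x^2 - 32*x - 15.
PSL(2,5) (also written A5(6))

The polynomial f is an irreducible sextic over Q, so G = Gal(f/Q) is one of the 16 transitive subgroups 6T1, ..., 6T16 of S_6. The discriminant of f is 30991489 = 5567^2, a perfect square, so G is contained in A_6. The transitive groups of degree 6 contained in A_6 are: A_4 (6T4, order 12), S_4 (6T7, order 24), (C_3 x C_3) : C_4 (6T10, order 36), PSL(2,5) (6T12, order 60), A_6 (6T15, order 360). By Dedekind's theorem, for a prime p not dividing disc(f) the degrees of the irreducible factors of f mod p form the cycle type of an element of G. Factoring f modulo the 21 such primes p <= 79 (skipping 19, which divides the discriminant), each new pattern first appears at: mod 2: f = (x + 1)(x^5 + x^4 + x^3 + x + 1), pattern 5+1; mod 7: f = (x^3 + 4)(x^3 + x^2 + 6x + 5), pattern 3+3; mod 61: f = (x + 47)(x + 53)(x^2 + 5x + 19)(x^2 + 58x + 37), pattern 2+2+1+1. No other pattern occurs in this range, so the set of observed cycle types is {5+1, 3+3, 2+2+1+1}. The candidates containing elements of all these cycle types are PSL(2,5) (6T12) of order 60, A_6 (6T15) of order 360; the others are excluded. The observed types are precisely the cycle types that occur in PSL(2,5) (6T12) (apart from the identity). Each of the other remaining candidates has further cycle types, and by the Chebotarev density theorem the matching factorization patterns would occur for a proportion of primes equal to their share of the group: A_6 (6T15) additionally contains elements of type 4+2, 3+1+1+1 (130 of its 360 elements, about 36% of primes). None of the 21 primes tested shows any such pattern (for each of these groups the chance of that is below 10^-4), which rules them out. Hence G = PSL(2,5) (6T12), of order 60.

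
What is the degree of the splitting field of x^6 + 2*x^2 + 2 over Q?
48

The degree of the splitting field over Q equals the order of the Galois group, so first determine the group. The polynomial f is an irreducible sextic over Q, so G = Gal(f/Q) is one of the 16 transitive subgroups 6T1, ..., 6T16 of S_6. The discriminant of f is -2508800, which is not a perfect square, so G is not contained in A_6. The transitive groups of degree 6 not contained in A_6 are: C_6 (6T1, order 6), S_3 (6T2, order 6), D_6 (6T3, order 12), C_3 x S_3 (6T5, order 18), A_4 x C_2 (6T6, order 24), S_4 (6T8, order 24), S_3 x S_3 (6T9, order 36), S_4 x C_2 (6T11, order 48), (S_3 x S_3) : C_2 (6T13, order 72), PGL(2,5) (6T14, order 120), S_6 (6T16, order 720). By Dedekind's theorem, for a prime p not dividing disc(f) the degrees of the irreducible factors of f mod p form the cycle type of an element of G. Factoring f modulo the 17 such primes p <= 71 (skipping 2, 5, 7, which divide the discriminant), each new pattern first appears at: mod 3: f = (x^3 + x^2 + 2x + 1)(x^3 + 2x^2 + 2x + 2), pattern 3+3; mod 13: f = (x^6 + 2x^2 + 2), pattern 6; mod 19: f = (x^2 + 5)(x^4 + 14x^2 + 8), pattern 4+2; mod 23: f = (x + 11)(x + 12)(x^4 + 6x^2 + 15), pattern 4+1+1; mod 53: f = (x^2 + 45)(x^2 + 11x + 38)(x^2 + 42x + 38), pattern 2+2+2; mod 59: f = (x + 4)(x + 55)(x^2 + 5x + 50)(x^2 + 54x + 50), pattern 2+2+1+1; mod 71: f = (x + 8)(x + 11)(x + 60)(x + 63)(x^2 + 43), pattern 2+1+1+1+1. No other pattern occurs in this range, so the set of observed cycle types is {3+3, 6, 4+2, 4+1+1, 2+2+2, 2+2+1+1, 2+1+1+1+1}. The candidates containing elements of all these cycle types are S_4 x C_2 (6T11) of order 48, S_6 (6T16) of order 720; the others are excluded. The observed types are precisely the cycle types that occur in S_4 x C_2 (6T11) (apart from the identity). Each of the other remaining candidates has further cycle types, and by the Chebotarev density theorem the matching factorization patterns would occur for a proportion of primes equal to their share of the group: S_6 (6T16) additionally contains elements of type 5+1, 3+2+1, 3+1+1+1 (304 of its 720 elements, about 42% of primes). None of the 17 primes tested shows any such pattern (for each of these groups the chance of that is below 10^-4), which rules them out. Hence G = S_4 x C_2 (6T11), of order 48. The Galois group S_4 x C_2 (6T11) has order 48, so the splitting field has degree 48 over Q.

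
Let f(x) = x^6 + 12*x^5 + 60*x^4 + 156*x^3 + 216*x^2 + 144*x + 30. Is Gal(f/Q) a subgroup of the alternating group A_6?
No

The polynomial is irreducible of degree 6 over Q. Its discriminant is 40310784, which is not a perfect square. A Galois group lies in the alternating group exactly when the discriminant is a square in Q, so the Galois group (S_3 x S_3) is not contained in A_6.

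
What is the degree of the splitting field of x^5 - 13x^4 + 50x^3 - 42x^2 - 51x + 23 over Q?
5

The degree of the splitting field over Q equals the order of the Galois group, so first determine the group. The polynomial f is an irreducible quintic over Q, so G = Gal(f/Q) is a transitive subgroup of S_5: one of C_5 (5T1, order 5), D_5 (5T2, order 10), F_20 (5T3, order 20), A_5 (5T4, order 60) or S_5 (5T5, order 120). The discriminant of f is 15352201216 = 123904^2, a perfect square, so G is contained in A_5. The transitive groups of degree 5 contained in A_5 are: C_5 (5T1, order 5), D_5 (5T2, order 10), A_5 (5T4, order 60). By Dedekind's theorem, for a prime p not dividing disc(f) the degrees of the irreducible factors of f mod p form the cycle type of an element of G. Factoring f modulo the 14 such primes p <= 53 (skipping 2, 11, which divide the discriminant), each new pattern first appears at: mod 3: f = (x^5 + 2x^4 + 2x^3 + 2), pattern 5; mod 23: f = (x)(x + 8)(x + 12)(x + 15)(x + 21), pattern 1+1+1+1+1. No other pattern occurs in this range, so the set of observed cycle types is {5, 1+1+1+1+1}. The candidates containing elements of all these cycle types are C_5 (5T1) of order 5, D_5 (5T2) of order 10, A_5 (5T4) of order 60; the others are excluded. The observed types are precisely the cycle types that occur in C_5 (5T1). Each of the other remaining candidates has further cycle types, and by the Chebotarev density theorem the matching factorization patterns would occur for a proportion of primes equal to their share of the group: D_5 (5T2) additionally contains elements of type 2+2+1 (5 of its 10 elements, about 50% of primes); A_5 (5T4) additionally contains elements of type 3+1+1, 2+2+1 (35 of its 60 elements, about 58% of primes). None of the 14 primes tested shows any such pattern (for each of these groups the chance of that is below 10^-4), which rules them out. Hence G = C_5 (5T1), of order 5. The Galois group C_5 (5T1) has order 5, so the splitting field has degree 5 over Q.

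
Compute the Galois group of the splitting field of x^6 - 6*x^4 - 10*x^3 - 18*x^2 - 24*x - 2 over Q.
S_3 x S_3, the direct product S_3 x S_3 in its degree-6 action

The polynomial f is an irreducible sextic over Q, so G = Gal(f/Q) is one of the 16 transitive subgroups 6T1, ..., 6T16 of S_6. The discriminant of f is 297538935552, which is not a perfect square, so G is not contained in A_6. The transitive groups of degree 6 not contained in A_6 are: C_6 (6T1, order 6), S_3 (6T2, order 6), D_6 (6T3, order 12), C_3 x S_3 (6T5, order 18), A_4 x C_2 (6T6, order 24), S_4 (6T8, order 24), S_3 x S_3 (6T9, order 36), S_4 x C_2 (6T11, order 48), (S_3 x S_3) : C_2 (6T13, order 72), PGL(2,5) (6T14, order 120), S_6 (6T16, order 720). By Dedekind's theorem, for a prime p not dividing disc(f) the degrees of the irreducible factors of f mod p form the cycle type of an element of G. Factoring f modulo the 23 such primes p <= 97 (skipping 2, 3, which divide the discriminant), each new pattern first appears at: mod 5: f = (x^6 + 4x^4 + 2x^2 + x + 3), pattern 6; mod 11: f = (x + 2)(x + 5)(x^2 + 6x + 7)(x^2 + 9x + 5), pattern 2+2+1+1; mod 13: f = (x + 6)(x + 9)(x + 11)(x^3 + 9x + 7), pattern 3+1+1+1; mod 31: f = (x^2 + 12x + 2)(x^2 + 23x + 5)(x^2 + 27x + 6), pattern 2+2+2; mod 97: f = (x^3 + 27x + 25)(x^3 + 64x + 62), pattern 3+3. No other pattern occurs in this range, so the set of observed cycle types is {6, 2+2+1+1, 3+1+1+1, 2+2+2, 3+3}. The candidates containing elements of all these cycle types are S_3 x S_3 (6T9) of order 36, (S_3 x S_3) : C_2 (6T13) of order 72, S_6 (6T16) of order 720; the others are excluded. The observed types are precisely the cycle types that occur in S_3 x S_3 (6T9) (apart from the identity). Each of the other remaining candidates has further cycle types, and by the Chebotarev density theorem the matching factorization patterns would occur for a proportion of primes equal to their share of the group: (S_3 x S_3) : C_2 (6T13) additionally contains elements of type 4+2, 3+2+1, 2+1+1+1+1 (36 of its 72 elements, about 50% of primes); S_6 (6T16) additionally contains elements of type 5+1, 4+2, 4+1+1, 3+2+1, 2+1+1+1+1 (459 of its 720 elements, about 64% of primes). None of the 23 primes tested shows any such pattern (for each of these groups the chance of that is below 10^-4), which rules them out. Hence G = S_3 x S_3 (6T9), of order 36.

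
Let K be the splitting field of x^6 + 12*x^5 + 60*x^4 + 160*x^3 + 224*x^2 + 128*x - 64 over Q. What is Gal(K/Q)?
S_4, S_4(6d), the S_4-action on 6 points inside A_6

The polynomial f is an irreducible sextic over Q, so G = Gal(f/Q) is one of the 16 transitive subgroups 6T1, ..., 6T16 of S_6. The discriminant of f is 36352603193344 = 6029312^2, a perfect square, so G is contained in A_6. The transitive groups of degree 6 contained in A_6 are: A_4 (6T4, order 12), S_4 (6T7, order 24), (C_3 x C_3) : C_4 (6T10, order 36), PSL(2,5) (6T12, order 60), A_6 (6T15, order 360). By Dedekind's theorem, for a prime p not dividing disc(f) the degrees of the irreducible factors of f mod p form the cycle type of an element of G. Factoring f modulo the 79 such primes p <= 419 (skipping 2, 23, which divide the discriminant), each new pattern first appears at: mod 3: f = (x^3 + x^2 + 2)(x^3 + 2x^2 + x + 1), pattern 3+3; mod 5: f = (x^2 + 4x + 1)(x^4 + 3x^3 + 2x^2 + 4x + 1), pattern 4+2; mod 19: f = (x + 11)(x + 12)(x^2 + 3x + 5)(x^2 + 5x + 9), pattern 2+2+1+1; mod 223: f = (x + 34)(x + 69)(x + 111)(x + 116)(x + 158)(x + 193), pattern 1+1+1+1+1+1. No other pattern occurs in this range, so the set of observed cycle types is {3+3, 4+2, 2+2+1+1, 1+1+1+1+1+1}. The candidates containing elements of all these cycle types are S_4 (6T7) of order 24, (C_3 x C_3) : C_4 (6T10) of order 36, A_6 (6T15) of order 360; the others are excluded. The observed types are precisely the cycle types that occur in S_4 (6T7). Each of the other remaining candidates has further cycle types, and by the Chebotarev density theorem the matching factorization patterns would occur for a proportion of primes equal to their share of the group: (C_3 x C_3) : C_4 (6T10) additionally contains elements of type 3+1+1+1 (4 of its 36 elements, about 11% of primes); A_6 (6T15) additionally contains elements of type 5+1, 3+1+1+1 (184 of its 360 elements, about 51% of primes). None of the 79 primes tested shows any such pattern (for each of these groups the chance of that is below 10^-4), which rules them out. Hence G = S_4 (6T7), of order 24.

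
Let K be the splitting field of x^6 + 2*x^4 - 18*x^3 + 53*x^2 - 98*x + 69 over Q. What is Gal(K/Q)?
The polynomial f is an irreducible sextic over Q, so G = Gal(f/Q) is one of the 16 transitive subgroups 6T1, ..., 6T16 of S_6. The discriminant of f is -15635001708544, which is not a perfect square, so G is not contained in A_6. The transitive groups of degree 6 not contained in A_6 are: C_6 (6T1, order 6), S_3 (6T2, order 6), D_6 (6T3, order 12), C_3 x S_3 (6T5, order 18), A_4 x C_2 (6T6, order 24), S_4 (6T8, order 24), S_3 x S_3 (6T9, order 36), S_4 x C_2 (6T11, order 48), (S_3 x S_3) : C_2 (6T13, order 72), PGL(2,5) (6T14, order 120), S_6 (6T16, order 720). By Dedekind's theorem, for a prime p not dividing disc(f) the degrees of the irreducible factors of f mod p form the cycle type of an element of G. Factoring f modulo the 17 such primes p <= 67 (skipping 2, 31, which divide the discriminant), each new pattern first appears at: mod 3: f = (x)(x + 2)(x^4 + x^3 + 2), pattern 4+1+1; mod 5: f = (x^3 + x^2 + 3x + 1)(x^3 + 4x^2 + 4), pattern 3+3; mod 7: f = (x^6 + 2x^4 + 3x^3 + 4x^2 + 6), pattern 6; mod 11: f = (x^2 + 3)(x^2 + 4x + 7)(x^2 + 7x + 8), pattern 2+2+2; mod 13: f = (x^2 + x + 8)(x^4 + 12x^3 + 8x^2 + 8x + 7), pattern 4+2; mod 37: f = (x + 15)(x + 35)(x^2 + 30x + 16)(x^2 + 31x + 32), pattern 2+2+1+1; mod 47: f = (x + 5)(x + 15)(x + 16)(x + 35)(x^2 + 23x + 4), pattern 2+1+1+1+1. No other pattern occurs in this range, so the set of observed cycle types is {4+1+1, 3+3, 6, 2+2+2, 4+2, 2+2+1+1, 2+1+1+1+1}. The candidates containing elements of all these cycle types are S_4 x C_2 (6T11) of order 48, S_6 (6T16) of order 720; the others are excluded. The observed types are precisely the cycle types that occur in S_4 x C_2 (6T11) (apart from the identity). Each of the other remaining candidates has further cycle types, and by the Chebotarev density theorem the matching factorization patterns would occur for a proportion of primes equal to their share of the group: S_6 (6T16) additionally contains elements of type 5+1, 3+2+1, 3+1+1+1 (304 of its 720 elements, about 42% of primes). None of the 17 primes tested shows any such pattern (for each of these groups the chance of that is below 10^-4), which rules them out. Hence G = S_4 x C_2 (6T11), of order 48.

S_4 x C_2 (order 48)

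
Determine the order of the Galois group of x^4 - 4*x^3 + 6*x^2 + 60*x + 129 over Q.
12

The degree of the splitting field over Q equals the order of the Galois group, so first determine the group. The polynomial is an irreducible quartic over Q and its discriminant is 1358954496 = 36864^2, a perfect square, so the Galois group is contained in A_4. The resolvent cubic y^3 - 6*y^2 - 756*y - 2568 is irreducible over Q. An irreducible resolvent with square discriminant gives A_4. The Galois group A_4 (4T4) has order 12, so the splitting field has degree 12 over Q.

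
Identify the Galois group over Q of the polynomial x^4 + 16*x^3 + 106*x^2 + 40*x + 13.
S_4 (also written S4)

The polynomial is an irreducible quartic over Q and its discriminant is 5189402624, which is not a perfect square, so the Galois group is not contained in A_4. The resolvent cubic y^3 - 106*y^2 + 588*y + 584 is irreducible over Q. An irreducible resolvent with non-square discriminant gives S_4.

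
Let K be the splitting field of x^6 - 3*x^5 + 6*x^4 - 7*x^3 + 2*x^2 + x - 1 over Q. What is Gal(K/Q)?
S_4, S_4(6c), the S_4-action on 6 points not in A_6

The polynomial f is an irreducible sextic over Q, so G = Gal(f/Q) is one of the 16 transitive subgroups 6T1, ..., 6T16 of S_6. The discriminant of f is 810448, which is not a perfect square, so G is not contained in A_6. The transitive groups of degree 6 not contained in A_6 are: C_6 (6T1, order 6), S_3 (6T2, order 6), D_6 (6T3, order 12), C_3 x S_3 (6T5, order 18), A_4 x C_2 (6T6, order 24), S_4 (6T8, order 24), S_3 x S_3 (6T9, order 36), S_4 x C_2 (6T11, order 48), (S_3 x S_3) : C_2 (6T13, order 72), PGL(2,5) (6T14, order 120), S_6 (6T16, order 720). By Dedekind's theorem, for a prime p not dividing disc(f) the degrees of the irreducible factors of f mod p form the cycle type of an element of G. Factoring f modulo the 22 such primes p <= 89 (skipping 2, 37, which divide the discriminant), each new pattern first appears at: mod 3: f = (x^3 + x^2 + x + 2)(x^3 + 2x^2 + 1), pattern 3+3; mod 5: f = (x^2 + 3)(x^2 + 3x + 4)(x^2 + 4x + 2), pattern 2+2+2; mod 17: f = (x + 1)(x + 15)(x^4 + 15x^3 + 6x^2 + 12x + 9), pattern 4+1+1; mod 67: f = (x + 4)(x + 62)(x^2 + 66x + 40)(x^2 + 66x + 50), pattern 2+2+1+1. No other pattern occurs in this range, so the set of observed cycle types is {3+3, 2+2+2, 4+1+1, 2+2+1+1}. The candidates containing elements of all these cycle types are S_4 (6T8) of order 24, S_4 x C_2 (6T11) of order 48, PGL(2,5) (6T14) of order 120, S_6 (6T16) of order 720; the others are excluded. The observed types are precisely the cycle types that occur in S_4 (6T8) (apart from the identity). Each of the other remaining candidates has further cycle types, and by the Chebotarev density theorem the matching factorization patterns would occur for a proportion of primes equal to their share of the group: S_4 x C_2 (6T11) additionally contains elements of type 6, 4+2, 2+1+1+1+1 (17 of its 48 elements, about 35% of primes); PGL(2,5) (6T14) additionally contains elements of type 6, 5+1 (44 of its 120 elements, about 37% of primes); S_6 (6T16) additionally contains elements of type 6, 5+1, 4+2, 3+2+1, 3+1+1+1, 2+1+1+1+1 (529 of its 720 elements, about 73% of primes). None of the 22 primes tested shows any such pattern (for each of these groups the chance of that is below 10^-4), which rules them out. Hence G = S_4 (6T8), of order 24.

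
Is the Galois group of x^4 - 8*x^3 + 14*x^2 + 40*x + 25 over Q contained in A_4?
The polynomial is irreducible of degree 4 over Q. Its discriminant is 33177600 = 5760^2, a perfect square. A Galois group lies in the alternating group exactly when the discriminant is a square in Q, so the Galois group (V_4) is contained in A_4.

Yes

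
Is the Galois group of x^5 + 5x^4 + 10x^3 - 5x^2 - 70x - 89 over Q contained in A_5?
The polynomial is irreducible of degree 5 over Q. Its discriminant is 91378125, which is not a perfect square. A Galois group lies in the alternating group exactly when the discriminant is a square in Q, so the Galois group (F_20) is not contained in A_5.

No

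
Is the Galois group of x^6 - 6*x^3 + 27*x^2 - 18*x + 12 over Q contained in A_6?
The polynomial is irreducible of degree 6 over Q. Its discriminant is -1160950579200, which is not a perfect square. A Galois group lies in the alternating group exactly when the discriminant is a square in Q, so the Galois group (S_3) is not contained in A_6.

No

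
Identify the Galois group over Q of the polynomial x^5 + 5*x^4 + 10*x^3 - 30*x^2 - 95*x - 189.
The polynomial f is an irreducible quintic over Q, so G = Gal(f/Q) is a transitive subgroup of S_5: one of C_5 (5T1, order 5), D_5 (5T2, order 10), F_20 (5T3, order 20), A_5 (5T4, order 60) or S_5 (5T5, order 120). The discriminant of f is 1151520050000, which is not a perfect square, so G is not contained in A_5. The transitive groups of degree 5 not contained in A_5 are: F_20 (5T3, order 20), S_5 (5T5, order 120). By Dedekind's theorem, for a prime p not dividing disc(f) the degrees of the irreducible factors of f mod p form the cycle type of an element of G. Factoring f modulo the 18 such primes p <= 71 (skipping 2, 5, which divide the discriminant), each new pattern first appears at: mod 3: f = (x)(x^4 + 2x^3 + x^2 + 1), pattern 4+1; mod 11: f = (x^5 + 5x^4 + 10x^3 + 3x^2 + 4x + 9), pattern 5; mod 19: f = (x + 11)(x^2 + 6x + 13)(x^2 + 7x + 2), pattern 2+2+1. No other pattern occurs in this range, so the set of observed cycle types is {4+1, 5, 2+2+1}. The candidates containing elements of all these cycle types are F_20 (5T3) of order 20, S_5 (5T5) of order 120; the others are excluded. The observed types are precisely the cycle types that occur in F_20 (5T3) (apart from the identity). Each of the other remaining candidates has further cycle types, and by the Chebotarev density theorem the matching factorization patterns would occur for a proportion of primes equal to their share of the group: S_5 (5T5) additionally contains elements of type 3+2, 3+1+1, 2+1+1+1 (50 of its 120 elements, about 42% of primes). None of the 18 primes tested shows any such pattern (for each of these groups the chance of that is below 10^-4), which rules them out. Hence G = F_20 (5T3), of order 20.

F_20, the Frobenius group of order 20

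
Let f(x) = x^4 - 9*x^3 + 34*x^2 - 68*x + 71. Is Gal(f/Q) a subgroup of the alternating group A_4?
No

The polynomial is irreducible of degree 4 over Q. Its discriminant is 549829, which is not a perfect square. A Galois group lies in the alternating group exactly when the discriminant is a square in Q, so the Galois group (S_4) is not contained in A_4.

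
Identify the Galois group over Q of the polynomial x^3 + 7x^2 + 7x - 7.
C_3 (order 3)

The polynomial is an irreducible cubic over Q and its discriminant is 3136 = 56^2, a perfect square. For an irreducible cubic, a square discriminant forces the Galois group to be A_3, the cyclic group of order 3.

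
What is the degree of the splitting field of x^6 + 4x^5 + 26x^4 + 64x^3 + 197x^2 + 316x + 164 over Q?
72

The degree of the splitting field over Q equals the order of the Galois group, so first determine the group. The polynomial f is an irreducible sextic over Q, so G = Gal(f/Q) is one of the 16 transitive subgroups 6T1, ..., 6T16 of S_6. The discriminant of f is -1579425998307328, which is not a perfect square, so G is not contained in A_6. The transitive groups of degree 6 not contained in A_6 are: C_6 (6T1, order 6), S_3 (6T2, order 6), D_6 (6T3, order 12), C_3 x S_3 (6T5, order 18), A_4 x C_2 (6T6, order 24), S_4 (6T8, order 24), S_3 x S_3 (6T9, order 36), S_4 x C_2 (6T11, order 48), (S_3 x S_3) : C_2 (6T13, order 72), PGL(2,5) (6T14, order 120), S_6 (6T16, order 720). By Dedekind's theorem, for a prime p not dividing disc(f) the degrees of the irreducible factors of f mod p form the cycle type of an element of G. Factoring f modulo the 27 such primes p <= 113 (skipping 2, 47, 61, which divide the discriminant), each new pattern first appears at: mod 3: f = (x^6 + x^5 + 2x^4 + x^3 + 2x^2 + x + 2), pattern 6; mod 5: f = (x + 2)(x^2 + 3)(x^3 + 2x^2 + 4x + 4), pattern 3+2+1; mod 7: f = (x^2 + 2x + 2)(x^4 + 2x^3 + 6x^2 + 6x + 5), pattern 4+2; mod 17: f = (x^3 + 2x^2 + x + 8)(x^3 + 2x^2 + 4x + 12), pattern 3+3; mod 19: f = (x^2 + 4x + 1)(x^2 + 9x + 17)(x^2 + 10x + 13), pattern 2+2+2; mod 37: f = (x + 8)(x + 22)(x^2 + 17x + 6)(x^2 + 31x + 23), pattern 2+2+1+1; mod 41: f = (x)(x + 11)(x + 32)(x^3 + 2x^2 + 39x + 20), pattern 3+1+1+1; mod 113: f = (x + 14)(x + 19)(x + 53)(x + 82)(x^2 + 62x + 92), pattern 2+1+1+1+1. No other pattern occurs in this range, so the set of observed cycle types is {6, 3+2+1, 4+2, 3+3, 2+2+2, 2+2+1+1, 3+1+1+1, 2+1+1+1+1}. The candidates containing elements of all these cycle types are (S_3 x S_3) : C_2 (6T13) of order 72, S_6 (6T16) of order 720; the others are excluded. The observed types are precisely the cycle types that occur in (S_3 x S_3) : C_2 (6T13) (apart from the identity). Each of the other remaining candidates has further cycle types, and by the Chebotarev density theorem the matching factorization patterns would occur for a proportion of primes equal to their share of the group: S_6 (6T16) additionally contains elements of type 5+1, 4+1+1 (234 of its 720 elements, about 32% of primes). None of the 27 primes tested shows any such pattern (for each of these groups the chance of that is below 10^-4), which rules them out. Hence G = (S_3 x S_3) : C_2 (6T13), of order 72. The Galois group (S_3 x S_3) : C_2 (6T13) has order 72, so the splitting field has degree 72 over Q.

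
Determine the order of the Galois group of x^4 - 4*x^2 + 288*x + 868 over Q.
8

The degree of the splitting field over Q equals the order of the Galois group, so first determine the group. The polynomial is an irreducible quartic over Q and its discriminant is -61322821632, which is not a perfect square, so the Galois group is not contained in A_4. The resolvent cubic y^3 + 4*y^2 - 3472*y - 96832 has exactly one rational root, so the Galois group is C_4 or D_4. The quartic remains irreducible over Q(sqrt(disc)), so the group is D_4. The Galois group D_4 (4T3) has order 8, so the splitting field has degree 8 over Q.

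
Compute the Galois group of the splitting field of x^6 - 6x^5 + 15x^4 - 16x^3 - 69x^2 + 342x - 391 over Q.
D_6

The polynomial f is an irreducible sextic over Q, so G = Gal(f/Q) is one of the 16 transitive subgroups 6T1, ..., 6T16 of S_6. The discriminant of f is 5114284084297728, which is not a perfect square, so G is not contained in A_6. The transitive groups of degree 6 not contained in A_6 are: C_6 (6T1, order 6), S_3 (6T2, order 6), D_6 (6T3, order 12), C_3 x S_3 (6T5, order 18), A_4 x C_2 (6T6, order 24), S_4 (6T8, order 24), S_3 x S_3 (6T9, order 36), S_4 x C_2 (6T11, order 48), (S_3 x S_3) : C_2 (6T13, order 72), PGL(2,5) (6T14, order 120), S_6 (6T16, order 720). By Dedekind's theorem, for a prime p not dividing disc(f) the degrees of the irreducible factors of f mod p form the cycle type of an element of G. Factoring f modulo the 79 such primes p <= 431 (skipping 2, 3, 31, 59, which divide the discriminant), each new pattern first appears at: mod 5: f = (x^2 + 2x + 3)(x^2 + 3x + 4)(x^2 + 4x + 2), pattern 2+2+2; mod 7: f = (x^3 + 4x^2 + 1)(x^3 + 4x^2 + 6x + 1), pattern 3+3; mod 13: f = (x^6 + 7x^5 + 2x^4 + 10x^3 + 9x^2 + 4x + 12), pattern 6; mod 17: f = (x)(x + 14)(x^2 + 5)(x^2 + 14x + 1), pattern 2+2+1+1; mod 127: f = (x + 13)(x + 30)(x + 32)(x + 79)(x + 102)(x + 119), pattern 1+1+1+1+1+1. No other pattern occurs in this range, so the set of observed cycle types is {2+2+2, 3+3, 6, 2+2+1+1, 1+1+1+1+1+1}. The candidates containing elements of all these cycle types are D_6 (6T3) of order 12, A_4 x C_2 (6T6) of order 24, S_3 x S_3 (6T9) of order 36, S_4 x C_2 (6T11) of order 48, (S_3 x S_3) : C_2 (6T13) of order 72, PGL(2,5) (6T14) of order 120, S_6 (6T16) of order 720; the others are excluded. The observed types are precisely the cycle types that occur in D_6 (6T3). Each of the other remaining candidates has further cycle types, and by the Chebotarev density theorem the matching factorization patterns would occur for a proportion of primes equal to their share of the group: A_4 x C_2 (6T6) additionally contains elements of type 2+1+1+1+1 (3 of its 24 elements, about 12% of primes); S_3 x S_3 (6T9) additionally contains elements of type 3+1+1+1 (4 of its 36 elements, about 11% of primes); S_4 x C_2 (6T11) additionally contains elements of type 4+2, 4+1+1, 2+1+1+1+1 (15 of its 48 elements, about 31% of primes); (S_3 x S_3) : C_2 (6T13) additionally contains elements of type 4+2, 3+2+1, 3+1+1+1, 2+1+1+1+1 (40 of its 72 elements, about 56% of primes); PGL(2,5) (6T14) additionally contains elements of type 5+1, 4+1+1 (54 of its 120 elements, about 45% of primes); S_6 (6T16) additionally contains elements of type 5+1, 4+2, 4+1+1, 3+2+1, 3+1+1+1, 2+1+1+1+1 (499 of its 720 elements, about 69% of primes). None of the 79 primes tested shows any such pattern (for each of these groups the chance of that is below 10^-4), which rules them out. Hence G = D_6 (6T3), of order 12.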